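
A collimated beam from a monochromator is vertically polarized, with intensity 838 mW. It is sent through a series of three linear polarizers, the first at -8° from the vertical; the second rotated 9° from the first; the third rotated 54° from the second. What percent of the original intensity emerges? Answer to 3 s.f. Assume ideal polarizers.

I₁ = 838 mW · cos²(8°) = 821.8 mW.
I₂ = I₁ · cos²(9°) = 821.8 · 0.9755 = 801.7 mW.
I₃ = I₂ · cos²(54°) = 801.7 · 0.3455 = 277 mW.
That is 33.05% of the incident intensity.

≈ 33.1%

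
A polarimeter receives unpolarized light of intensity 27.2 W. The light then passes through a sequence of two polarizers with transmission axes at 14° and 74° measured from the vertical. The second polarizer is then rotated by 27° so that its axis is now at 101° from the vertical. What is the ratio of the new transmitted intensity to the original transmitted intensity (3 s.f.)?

Before rotation:
Unpolarized light through the first polarizer → I₁ = ½ I₀, now polarized at 14°.
I₂ = I₁ cos²(74° − 14°) = 0.5 I₀ · cos²(60°) = 0.125 I₀.
After rotation:
Unpolarized light through the first polarizer → I₁ = ½ I₀, now polarized at 14°.
I₂ = I₁ cos²(101° − 14°) = 0.5 I₀ · cos²(87°) = 0.00137 I₀.
Ratio = 0.00137 / 0.125 = 0.01096.

I_new/I_old ≈ 0.0110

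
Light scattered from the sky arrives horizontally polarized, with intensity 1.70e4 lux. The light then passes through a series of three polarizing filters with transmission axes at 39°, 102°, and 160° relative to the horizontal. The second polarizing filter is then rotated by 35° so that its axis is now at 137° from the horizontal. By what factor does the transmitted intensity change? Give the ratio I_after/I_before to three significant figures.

Before rotation:
By Malus's law, I₁ = I₀ cos²(39° − 0°) = I₀ cos²(39°) = 0.604 I₀.
I₂ = I₁ cos²(102° − 39°) = 0.604 I₀ · cos²(63°) = 0.1245 I₀.
I₃ = I₂ cos²(160° − 102°) = 0.1245 I₀ · cos²(58°) = 0.03496 I₀.
After rotation:
I₁ = I₀ cos²(39° − 0°) = I₀ cos²(39°) = 0.604 I₀.
Angle between axes 1 and 2: 82°. I₂ = 0.604 I₀ · cos²(82°) = 0.0117 I₀.
I₃ = I₂ cos²(160° − 137°) = 0.0117 I₀ · cos²(23°) = 0.009912 I₀.
Ratio = 0.009912 / 0.03496 = 0.2836.

I_new/I_old ≈ 0.284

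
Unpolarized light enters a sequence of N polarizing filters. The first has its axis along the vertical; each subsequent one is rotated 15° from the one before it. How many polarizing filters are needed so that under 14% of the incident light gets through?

First polarizer halves the unpolarized light: factor 1/2.
Each further stage multiplies by cos²(15°) = 0.933.
After N polarizers: T = 0.5·0.933^(N−1). Require T < 0.14 ⇒ N−1 > ln(0.14/0.5)/ln(0.933) = 18.36, so N−1 ≥ 19 and N = 20.
Check: N=20 gives T = 0.1339 < 0.14; N=19 gives T = 0.1435.

N = 20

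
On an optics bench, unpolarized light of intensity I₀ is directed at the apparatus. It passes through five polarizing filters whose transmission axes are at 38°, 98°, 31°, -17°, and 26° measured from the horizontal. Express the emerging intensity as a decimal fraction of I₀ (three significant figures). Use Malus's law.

Unpolarized light through the first polarizer → I₁ = ½ I₀, now polarized at 38°.
I₂ = I₁ cos²(98° − 38°) = 0.5 I₀ · cos²(60°) = 0.125 I₀.
I₃ = I₂ cos²(31° − 98°) = 0.125 I₀ · cos²(67°) = 0.01908 I₀.
I₄ = I₃ cos²(-17° − 31°) = 0.01908 I₀ · cos²(48°) = 0.008545 I₀.
I₅ = I₄ cos²(26° + 17°) = 0.008545 I₀ · cos²(43°) = 0.00457 I₀.
Transmitted fraction = 0.00457.

≈ 0.00457 I₀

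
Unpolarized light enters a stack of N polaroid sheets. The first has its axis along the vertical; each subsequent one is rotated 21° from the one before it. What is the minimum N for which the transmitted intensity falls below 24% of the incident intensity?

N = 7

First polarizer halves the unpolarized light: factor 1/2.
Each further stage multiplies by cos²(21°) = 0.8716.
After N polarizers: T = 0.5·0.8716^(N−1). Require T < 0.24 ⇒ N−1 > ln(0.24/0.5)/ln(0.8716) = 5.34, so N−1 ≥ 6 and N = 7.
Check: N=7 gives T = 0.2192 < 0.24; N=6 gives T = 0.2515.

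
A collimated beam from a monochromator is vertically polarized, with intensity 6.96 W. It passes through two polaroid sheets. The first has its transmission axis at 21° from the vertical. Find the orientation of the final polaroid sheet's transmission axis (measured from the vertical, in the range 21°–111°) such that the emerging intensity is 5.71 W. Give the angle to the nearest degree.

By Malus's law, I₁ = I₀ cos²(21° − 0°) = I₀ cos²(21°) = 0.8716 I₀.
Target fraction: 5.71 / 6.96 W = 0.8204 of I₀.
Need I₂/I₀ = 0.8204, so cos²(θ − 21°) = 0.8204 / 0.8716 = 0.9413.
θ − 21° = arccos(√0.9413) = 14.0°, giving θ ≈ 21 + 14.0 = 35.0°.

θ ≈ 35°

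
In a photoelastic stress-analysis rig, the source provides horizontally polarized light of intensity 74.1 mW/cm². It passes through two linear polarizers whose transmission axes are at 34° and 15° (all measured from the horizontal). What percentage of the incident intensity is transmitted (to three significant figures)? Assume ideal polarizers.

≈ 61.4%

By Malus's law, I₁ = 74.1 mW/cm² · cos²(34°) = 50.93 mW/cm².
I₂ = I₁ · cos²(19°) = 50.93 · 0.894 = 45.53 mW/cm².
That is 61.45% of the incident intensity.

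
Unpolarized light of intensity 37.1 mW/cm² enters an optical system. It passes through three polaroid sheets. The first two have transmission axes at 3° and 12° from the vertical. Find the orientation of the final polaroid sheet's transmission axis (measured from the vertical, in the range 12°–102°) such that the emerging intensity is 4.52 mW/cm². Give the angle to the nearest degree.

θ ≈ 72°

Unpolarized light through the first polarizer → I₁ = ½ I₀, now polarized at 3°.
I₂ = I₁ cos²(12° − 3°) = 0.5 I₀ · cos²(9°) = 0.4878 I₀.
Target fraction: 4.52 / 37.1 mW/cm² = 0.1218 of I₀.
Need I₃/I₀ = 0.1218, so cos²(θ − 12°) = 0.1218 / 0.4878 = 0.2498.
θ − 12° = arccos(√0.2498) = 60.0°, giving θ ≈ 12 + 60.0 = 72.0°.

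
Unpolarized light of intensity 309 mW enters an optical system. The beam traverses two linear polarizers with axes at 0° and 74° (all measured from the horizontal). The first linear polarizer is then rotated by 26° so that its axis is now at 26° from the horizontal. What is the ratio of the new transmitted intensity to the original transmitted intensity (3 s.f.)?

I_new/I_old ≈ 5.89

Before rotation:
Unpolarized light through the first polarizer → I₁ = ½ I₀, now polarized at 0°.
I₂ = I₁ cos²(74° − 0°) = 0.5 I₀ · cos²(74°) = 0.03799 I₀.
After rotation:
Unpolarized light through the first polarizer → I₁ = ½ I₀, now polarized at 26°.
I₂ = I₁ cos²(74° − 26°) = 0.5 I₀ · cos²(48°) = 0.2239 I₀.
Ratio = 0.2239 / 0.03799 = 5.893.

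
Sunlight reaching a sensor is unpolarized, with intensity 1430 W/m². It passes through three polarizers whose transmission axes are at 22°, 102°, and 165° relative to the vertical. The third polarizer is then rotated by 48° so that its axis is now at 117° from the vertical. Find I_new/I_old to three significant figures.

I_new/I_old ≈ 4.53

Before rotation:
Unpolarized light through the first polarizer → I₁ = ½ I₀, now polarized at 22°.
I₂ = I₁ cos²(102° − 22°) = 0.5 I₀ · cos²(80°) = 0.01508 I₀.
I₃ = I₂ cos²(165° − 102°) = 0.01508 I₀ · cos²(63°) = 0.003107 I₀.
After rotation:
Unpolarized light through the first polarizer → I₁ = ½ I₀, now polarized at 22°.
I₂ = I₁ cos²(102° − 22°) = 0.5 I₀ · cos²(80°) = 0.01508 I₀.
I₃ = I₂ cos²(117° − 102°) = 0.01508 I₀ · cos²(15°) = 0.01407 I₀.
Ratio = 0.01407 / 0.003107 = 4.527.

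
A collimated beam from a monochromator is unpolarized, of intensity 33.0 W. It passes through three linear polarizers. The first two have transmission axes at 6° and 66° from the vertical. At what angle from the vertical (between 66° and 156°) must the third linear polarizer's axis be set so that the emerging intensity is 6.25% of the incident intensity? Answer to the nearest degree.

Unpolarized light through the first polarizer → I₁ = ½ I₀, now polarized at 6°.
I₂ = I₁ cos²(66° − 6°) = 0.5 I₀ · cos²(60°) = 0.125 I₀.
Need I₃/I₀ = 0.0625, so cos²(θ − 66°) = 0.0625 / 0.125 = 0.5.
θ − 66° = arccos(√0.5) = 45.0°, giving θ ≈ 66 + 45.0 = 111.0°.

θ ≈ 111°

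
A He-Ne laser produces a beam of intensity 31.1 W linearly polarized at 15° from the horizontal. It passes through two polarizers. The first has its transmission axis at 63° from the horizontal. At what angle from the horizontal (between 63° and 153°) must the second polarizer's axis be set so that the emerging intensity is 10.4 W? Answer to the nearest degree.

θ ≈ 93°

I₁ = I₀ cos²(63° − 15°) = I₀ cos²(48°) = 0.4477 I₀.
Target fraction: 10.4 / 31.1 W = 0.3344 of I₀.
Need I₂/I₀ = 0.3344, so cos²(θ − 63°) = 0.3344 / 0.4477 = 0.7469.
θ − 63° = arccos(√0.7469) = 30.2°, giving θ ≈ 63 + 30.2 = 93.2°.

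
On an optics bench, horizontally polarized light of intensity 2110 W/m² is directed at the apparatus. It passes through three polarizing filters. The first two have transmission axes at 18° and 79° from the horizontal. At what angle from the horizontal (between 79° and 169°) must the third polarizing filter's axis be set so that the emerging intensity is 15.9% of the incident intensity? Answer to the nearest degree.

θ ≈ 109°

I₁ = I₀ cos²(18° − 0°) = I₀ cos²(18°) = 0.9045 I₀.
I₂ = I₁ cos²(79° − 18°) = 0.9045 I₀ · cos²(61°) = 0.2126 I₀.
Need I₃/I₀ = 0.159, so cos²(θ − 79°) = 0.159 / 0.2126 = 0.7479.
θ − 79° = arccos(√0.7479) = 30.1°, giving θ ≈ 79 + 30.1 = 109.1°.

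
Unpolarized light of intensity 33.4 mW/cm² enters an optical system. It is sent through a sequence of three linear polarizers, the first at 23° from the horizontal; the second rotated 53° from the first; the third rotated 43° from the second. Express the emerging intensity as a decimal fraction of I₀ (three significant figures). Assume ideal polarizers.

Unpolarized light through the first polarizer → I₁ = 33.4 mW/cm²/2 = 16.7 mW/cm², polarized at 23°.
I₂ = I₁ · cos²(53°) = 16.7 · 0.3622 = 6.048 mW/cm².
I₃ = I₂ · cos²(43°) = 6.048 · 0.5349 = 3.235 mW/cm².
Transmitted fraction = 0.09686.

I/I₀ ≈ 0.0969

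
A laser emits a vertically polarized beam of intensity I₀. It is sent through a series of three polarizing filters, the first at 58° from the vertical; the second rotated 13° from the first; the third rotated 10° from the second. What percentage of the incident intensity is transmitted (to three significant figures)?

I₁ = I₀ cos²(58° − 0°) = I₀ cos²(58°) = 0.2808 I₀.
I₂ = I₁ cos²(13°) = 0.2808 · 0.9494 I₀ = 0.2666 I₀.
I₃ = I₂ cos²(10°) = 0.2666 · 0.9698 I₀ = 0.2586 I₀.
That is 25.86% of the incident intensity.

≈ 25.9%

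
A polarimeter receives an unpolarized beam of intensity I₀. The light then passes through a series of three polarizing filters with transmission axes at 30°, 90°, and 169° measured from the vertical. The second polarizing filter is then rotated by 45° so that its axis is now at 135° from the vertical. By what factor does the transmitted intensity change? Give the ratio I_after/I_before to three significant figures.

Before rotation:
Unpolarized light through the first polarizer → I₁ = ½ I₀, now polarized at 30°.
I₂ = I₁ cos²(90° − 30°) = 0.5 I₀ · cos²(60°) = 0.125 I₀.
I₃ = I₂ cos²(169° − 90°) = 0.125 I₀ · cos²(79°) = 0.004551 I₀.
After rotation:
Unpolarized light through the first polarizer → I₁ = ½ I₀, now polarized at 30°.
Angle between axes 1 and 2: 75°. I₂ = 0.5 I₀ · cos²(75°) = 0.03349 I₀.
I₃ = I₂ cos²(169° − 135°) = 0.03349 I₀ · cos²(34°) = 0.02302 I₀.
Ratio = 0.02302 / 0.004551 = 5.058.

I_new/I_old ≈ 5.06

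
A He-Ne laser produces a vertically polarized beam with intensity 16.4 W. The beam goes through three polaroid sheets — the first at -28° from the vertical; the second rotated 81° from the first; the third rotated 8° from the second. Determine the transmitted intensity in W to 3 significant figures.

I ≈ 0.307 W

I₁ = 16.4 W · cos²(28°) = 12.79 W.
I₂ = I₁ · cos²(81°) = 12.79 · 0.02447 = 0.3129 W.
I₃ = I₂ · cos²(8°) = 0.3129 · 0.9806 = 0.3068 W.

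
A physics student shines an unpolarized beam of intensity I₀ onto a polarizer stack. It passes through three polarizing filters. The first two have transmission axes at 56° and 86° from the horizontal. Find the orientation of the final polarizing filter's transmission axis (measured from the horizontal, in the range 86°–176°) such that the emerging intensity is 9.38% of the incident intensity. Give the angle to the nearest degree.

Unpolarized light through the first polarizer → I₁ = ½ I₀, now polarized at 56°.
I₂ = I₁ cos²(86° − 56°) = 0.5 I₀ · cos²(30°) = 0.375 I₀.
Need I₃/I₀ = 0.0938, so cos²(θ − 86°) = 0.0938 / 0.375 = 0.2501.
θ − 86° = arccos(√0.2501) = 60.0°, giving θ ≈ 86 + 60.0 = 146.0°.

θ ≈ 146°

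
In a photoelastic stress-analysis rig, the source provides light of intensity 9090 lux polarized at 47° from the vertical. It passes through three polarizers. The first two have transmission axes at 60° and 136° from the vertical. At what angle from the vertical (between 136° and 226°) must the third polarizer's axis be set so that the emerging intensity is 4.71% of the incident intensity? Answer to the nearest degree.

By Malus's law, I₁ = I₀ cos²(60° − 47°) = I₀ cos²(13°) = 0.9494 I₀.
I₂ = I₁ cos²(136° − 60°) = 0.9494 I₀ · cos²(76°) = 0.05556 I₀.
Need I₃/I₀ = 0.0471, so cos²(θ − 136°) = 0.0471 / 0.05556 = 0.8477.
θ − 136° = arccos(√0.8477) = 23.0°, giving θ ≈ 136 + 23.0 = 159.0°.

θ ≈ 159°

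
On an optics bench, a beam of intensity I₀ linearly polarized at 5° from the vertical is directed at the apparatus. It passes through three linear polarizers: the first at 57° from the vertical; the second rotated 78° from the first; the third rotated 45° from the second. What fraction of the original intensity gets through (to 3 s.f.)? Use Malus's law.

≈ 0.00819 I₀

By Malus's law, I₁ = I₀ cos²(57° − 5°) = I₀ cos²(52°) = 0.379 I₀.
I₂ = I₁ cos²(78°) = 0.379 · 0.04323 I₀ = 0.01638 I₀.
I₃ = I₂ cos²(45°) = 0.01638 · 0.5 I₀ = 0.008192 I₀.
Transmitted fraction = 0.008192.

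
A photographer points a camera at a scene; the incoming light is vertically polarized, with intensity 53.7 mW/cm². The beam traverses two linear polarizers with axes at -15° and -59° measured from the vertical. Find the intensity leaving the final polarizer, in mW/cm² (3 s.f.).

I ≈ 25.9 mW/cm²

By Malus's law, I₁ = 53.7 mW/cm² · cos²(15°) = 50.1 mW/cm².
I₂ = I₁ · cos²(44°) = 50.1 · 0.5174 = 25.93 mW/cm².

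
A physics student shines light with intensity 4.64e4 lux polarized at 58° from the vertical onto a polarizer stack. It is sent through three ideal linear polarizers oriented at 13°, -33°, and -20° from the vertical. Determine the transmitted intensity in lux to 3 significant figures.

I ≈ 1.06e4 lux

By Malus's law, I₁ = 4.64e4 lux · cos²(45°) = 2.32e+04 lux.
I₂ = I₁ · cos²(46°) = 2.32e+04 · 0.4826 = 1.12e+04 lux.
I₃ = I₂ · cos²(13°) = 1.12e+04 · 0.9494 = 1.063e+04 lux.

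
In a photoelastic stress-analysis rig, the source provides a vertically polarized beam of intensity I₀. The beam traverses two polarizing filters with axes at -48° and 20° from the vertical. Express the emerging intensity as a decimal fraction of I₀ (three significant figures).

I₁ = I₀ cos²(-48° − 0°) = I₀ cos²(48°) = 0.4477 I₀.
I₂ = I₁ cos²(20° + 48°) = 0.4477 I₀ · cos²(68°) = 0.06283 I₀.
Transmitted fraction = 0.06283.

≈ 0.0628 I₀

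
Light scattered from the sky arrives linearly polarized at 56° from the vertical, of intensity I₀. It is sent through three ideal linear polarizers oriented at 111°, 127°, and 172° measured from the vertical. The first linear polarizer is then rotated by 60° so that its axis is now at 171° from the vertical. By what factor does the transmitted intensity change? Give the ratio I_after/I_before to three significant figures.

Before rotation:
I₁ = I₀ cos²(111° − 56°) = I₀ cos²(55°) = 0.329 I₀.
I₂ = I₁ cos²(127° − 111°) = 0.329 I₀ · cos²(16°) = 0.304 I₀.
I₃ = I₂ cos²(172° − 127°) = 0.304 I₀ · cos²(45°) = 0.152 I₀.
After rotation:
I₁ = I₀ cos²(171° − 56°) = I₀ cos²(65°) = 0.1786 I₀.
I₂ = I₁ cos²(127° − 171°) = 0.1786 I₀ · cos²(44°) = 0.09242 I₀.
I₃ = I₂ cos²(172° − 127°) = 0.09242 I₀ · cos²(45°) = 0.04621 I₀.
Ratio = 0.04621 / 0.152 = 0.304.

I_new/I_old ≈ 0.304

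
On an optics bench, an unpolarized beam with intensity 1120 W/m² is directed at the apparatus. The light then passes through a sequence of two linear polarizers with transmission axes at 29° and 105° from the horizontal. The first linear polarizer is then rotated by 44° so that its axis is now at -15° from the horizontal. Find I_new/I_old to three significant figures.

Before rotation:
Unpolarized light through the first polarizer → I₁ = ½ I₀, now polarized at 29°.
I₂ = I₁ cos²(105° − 29°) = 0.5 I₀ · cos²(76°) = 0.02926 I₀.
After rotation:
Unpolarized light through the first polarizer → I₁ = ½ I₀, now polarized at -15°.
Angle between axes 1 and 2: 60°. I₂ = 0.5 I₀ · cos²(60°) = 0.125 I₀.
Ratio = 0.125 / 0.02926 = 4.272.

I_new/I_old ≈ 4.27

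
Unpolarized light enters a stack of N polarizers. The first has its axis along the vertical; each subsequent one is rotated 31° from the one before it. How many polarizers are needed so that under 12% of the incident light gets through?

N = 6

First polarizer halves the unpolarized light: factor 1/2.
Each further stage multiplies by cos²(31°) = 0.7347.
After N polarizers: T = 0.5·0.7347^(N−1). Require T < 0.12 ⇒ N−1 > ln(0.12/0.5)/ln(0.7347) = 4.63, so N−1 ≥ 5 and N = 6.
Check: N=6 gives T = 0.1071 < 0.12; N=5 gives T = 0.1457.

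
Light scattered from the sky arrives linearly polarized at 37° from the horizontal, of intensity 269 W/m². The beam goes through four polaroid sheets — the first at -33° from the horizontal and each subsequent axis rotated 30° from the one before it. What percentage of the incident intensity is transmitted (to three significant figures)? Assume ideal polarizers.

≈ 4.94%

By Malus's law, I₁ = 269 W/m² · cos²(70°) = 31.47 W/m².
I₂ = I₁ · cos²(30°) = 31.47 · 0.75 = 23.6 W/m².
I₃ = I₂ · cos²(30°) = 23.6 · 0.75 = 17.7 W/m².
I₄ = I₃ · cos²(30°) = 17.7 · 0.75 = 13.28 W/m².
That is 4.935% of the incident intensity.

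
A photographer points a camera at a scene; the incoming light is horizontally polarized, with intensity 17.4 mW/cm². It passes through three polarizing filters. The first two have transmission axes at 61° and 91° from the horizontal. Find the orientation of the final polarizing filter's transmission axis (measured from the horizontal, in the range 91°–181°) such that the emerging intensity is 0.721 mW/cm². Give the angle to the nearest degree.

I₁ = I₀ cos²(61° − 0°) = I₀ cos²(61°) = 0.235 I₀.
I₂ = I₁ cos²(91° − 61°) = 0.235 I₀ · cos²(30°) = 0.1763 I₀.
Target fraction: 0.721 / 17.4 mW/cm² = 0.04144 of I₀.
Need I₃/I₀ = 0.04144, so cos²(θ − 91°) = 0.04144 / 0.1763 = 0.2351.
θ − 91° = arccos(√0.2351) = 61.0°, giving θ ≈ 91 + 61.0 = 152.0°.

θ ≈ 152°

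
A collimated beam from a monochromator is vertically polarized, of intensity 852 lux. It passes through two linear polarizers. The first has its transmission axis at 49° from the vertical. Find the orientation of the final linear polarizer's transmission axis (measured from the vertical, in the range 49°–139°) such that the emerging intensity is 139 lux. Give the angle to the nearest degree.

θ ≈ 101°

I₁ = I₀ cos²(49° − 0°) = I₀ cos²(49°) = 0.4304 I₀.
Target fraction: 139 / 852 lux = 0.1631 of I₀.
Need I₂/I₀ = 0.1631, so cos²(θ − 49°) = 0.1631 / 0.4304 = 0.379.
θ − 49° = arccos(√0.379) = 52.0°, giving θ ≈ 49 + 52.0 = 101.0°.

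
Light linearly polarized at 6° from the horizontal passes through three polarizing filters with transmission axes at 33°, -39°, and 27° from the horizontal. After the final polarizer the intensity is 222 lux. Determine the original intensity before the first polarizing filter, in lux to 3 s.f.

I₁ = I₀ cos²(33° − 6°) = I₀ cos²(27°) = 0.7939 I₀.
I₂ = I₁ cos²(-39° − 33°) = 0.7939 I₀ · cos²(72°) = 0.07581 I₀.
I₃ = I₂ cos²(27° + 39°) = 0.07581 I₀ · cos²(66°) = 0.01254 I₀.
So 222 lux = 0.01254 I₀, giving I₀ = 222/0.01254 = 1.77e+04 lux.

I₀ ≈ 1.77e4 lux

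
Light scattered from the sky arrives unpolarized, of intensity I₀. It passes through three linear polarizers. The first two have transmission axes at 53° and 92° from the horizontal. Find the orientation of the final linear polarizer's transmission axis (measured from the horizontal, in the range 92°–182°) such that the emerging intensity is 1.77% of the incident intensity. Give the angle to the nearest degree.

Unpolarized light through the first polarizer → I₁ = ½ I₀, now polarized at 53°.
I₂ = I₁ cos²(92° − 53°) = 0.5 I₀ · cos²(39°) = 0.302 I₀.
Need I₃/I₀ = 0.0177, so cos²(θ − 92°) = 0.0177 / 0.302 = 0.05861.
θ − 92° = arccos(√0.05861) = 76.0°, giving θ ≈ 92 + 76.0 = 168.0°.

θ ≈ 168°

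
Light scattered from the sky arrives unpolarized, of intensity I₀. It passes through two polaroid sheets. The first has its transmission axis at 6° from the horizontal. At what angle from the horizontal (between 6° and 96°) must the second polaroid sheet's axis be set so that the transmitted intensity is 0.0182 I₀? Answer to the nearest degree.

Unpolarized light through the first polarizer → I₁ = ½ I₀, now polarized at 6°.
Need I₂/I₀ = 0.0182, so cos²(θ − 6°) = 0.0182 / 0.5 = 0.0364.
θ − 6° = arccos(√0.0364) = 79.0°, giving θ ≈ 6 + 79.0 = 85.0°.

θ ≈ 85°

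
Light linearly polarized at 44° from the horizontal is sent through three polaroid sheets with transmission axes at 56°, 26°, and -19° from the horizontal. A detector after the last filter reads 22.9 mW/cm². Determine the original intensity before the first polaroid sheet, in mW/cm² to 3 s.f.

I₁ = I₀ cos²(56° − 44°) = I₀ cos²(12°) = 0.9568 I₀.
I₂ = I₁ cos²(26° − 56°) = 0.9568 I₀ · cos²(30°) = 0.7176 I₀.
I₃ = I₂ cos²(-19° − 26°) = 0.7176 I₀ · cos²(45°) = 0.3588 I₀.
So 22.9 mW/cm² = 0.3588 I₀, giving I₀ = 22.9/0.3588 = 63.83 mW/cm².

I₀ ≈ 63.8 mW/cm²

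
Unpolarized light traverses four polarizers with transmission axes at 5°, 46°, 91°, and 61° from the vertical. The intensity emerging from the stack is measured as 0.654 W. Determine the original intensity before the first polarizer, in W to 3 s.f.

I₀ ≈ 6.12 W

Unpolarized light through the first polarizer → I₁ = ½ I₀, now polarized at 5°.
I₂ = I₁ cos²(46° − 5°) = 0.5 I₀ · cos²(41°) = 0.2848 I₀.
I₃ = I₂ cos²(91° − 46°) = 0.2848 I₀ · cos²(45°) = 0.1424 I₀.
I₄ = I₃ cos²(61° − 91°) = 0.1424 I₀ · cos²(30°) = 0.1068 I₀.
So 0.654 W = 0.1068 I₀, giving I₀ = 0.654/0.1068 = 6.124 W.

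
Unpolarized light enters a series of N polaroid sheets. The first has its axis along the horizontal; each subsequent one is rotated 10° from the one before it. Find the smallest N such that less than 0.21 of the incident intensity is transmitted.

First polarizer halves the unpolarized light: factor 1/2.
Each further stage multiplies by cos²(10°) = 0.9698.
After N polarizers: T = 0.5·0.9698^(N−1). Require T < 0.21 ⇒ N−1 > ln(0.21/0.5)/ln(0.9698) = 28.33, so N−1 ≥ 29 and N = 30.
Check: N=30 gives T = 0.2058 < 0.21; N=29 gives T = 0.2122.

N = 30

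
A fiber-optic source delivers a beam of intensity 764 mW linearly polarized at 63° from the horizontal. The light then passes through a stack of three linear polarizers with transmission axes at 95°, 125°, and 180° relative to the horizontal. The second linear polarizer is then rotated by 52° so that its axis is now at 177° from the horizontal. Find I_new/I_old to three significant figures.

I_new/I_old ≈ 0.0783

Before rotation:
By Malus's law, I₁ = I₀ cos²(95° − 63°) = I₀ cos²(32°) = 0.7192 I₀.
I₂ = I₁ cos²(125° − 95°) = 0.7192 I₀ · cos²(30°) = 0.5394 I₀.
I₃ = I₂ cos²(180° − 125°) = 0.5394 I₀ · cos²(55°) = 0.1775 I₀.
After rotation:
I₁ = I₀ cos²(95° − 63°) = I₀ cos²(32°) = 0.7192 I₀.
I₂ = I₁ cos²(177° − 95°) = 0.7192 I₀ · cos²(82°) = 0.01393 I₀.
I₃ = I₂ cos²(180° − 177°) = 0.01393 I₀ · cos²(3°) = 0.01389 I₀.
Ratio = 0.01389 / 0.1775 = 0.07828.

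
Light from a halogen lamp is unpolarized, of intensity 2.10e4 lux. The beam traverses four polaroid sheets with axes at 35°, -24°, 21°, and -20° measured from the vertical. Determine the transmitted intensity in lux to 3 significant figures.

I ≈ 793 lux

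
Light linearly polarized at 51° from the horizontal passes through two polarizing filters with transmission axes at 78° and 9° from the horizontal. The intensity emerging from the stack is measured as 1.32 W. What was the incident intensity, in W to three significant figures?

I₀ ≈ 12.9 W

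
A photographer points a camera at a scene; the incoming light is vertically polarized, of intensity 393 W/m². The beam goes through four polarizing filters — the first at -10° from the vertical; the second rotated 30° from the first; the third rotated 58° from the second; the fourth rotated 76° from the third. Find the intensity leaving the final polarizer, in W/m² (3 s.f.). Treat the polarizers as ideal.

I ≈ 4.70 W/m²

I₁ = 393 W/m² · cos²(10°) = 381.1 W/m².
I₂ = I₁ · cos²(30°) = 381.1 · 0.75 = 285.9 W/m².
I₃ = I₂ · cos²(58°) = 285.9 · 0.2808 = 80.27 W/m².
I₄ = I₃ · cos²(76°) = 80.27 · 0.05853 = 4.698 W/m².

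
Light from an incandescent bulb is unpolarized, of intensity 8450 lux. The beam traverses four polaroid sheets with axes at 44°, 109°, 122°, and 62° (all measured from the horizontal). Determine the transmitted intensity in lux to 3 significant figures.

I ≈ 179 lux

Unpolarized light through the first polarizer → I₁ = 8450 lux/2 = 4225 lux, polarized at 44°.
I₂ = I₁ · cos²(65°) = 4225 · 0.1786 = 754.6 lux.
I₃ = I₂ · cos²(13°) = 754.6 · 0.9494 = 716.4 lux.
I₄ = I₃ · cos²(60°) = 716.4 · 0.25 = 179.1 lux.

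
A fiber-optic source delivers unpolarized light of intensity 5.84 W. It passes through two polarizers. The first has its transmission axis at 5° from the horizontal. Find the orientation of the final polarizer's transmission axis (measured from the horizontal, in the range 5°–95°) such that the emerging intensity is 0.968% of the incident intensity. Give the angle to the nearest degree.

θ ≈ 87°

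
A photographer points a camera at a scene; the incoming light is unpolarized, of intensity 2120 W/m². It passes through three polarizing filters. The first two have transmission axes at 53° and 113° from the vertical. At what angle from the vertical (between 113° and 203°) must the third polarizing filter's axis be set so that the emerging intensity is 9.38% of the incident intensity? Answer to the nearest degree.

θ ≈ 143°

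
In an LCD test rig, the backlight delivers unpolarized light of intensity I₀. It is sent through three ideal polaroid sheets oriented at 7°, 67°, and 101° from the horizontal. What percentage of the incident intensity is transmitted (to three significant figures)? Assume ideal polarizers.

Unpolarized light through the first polarizer → I₁ = ½ I₀, now polarized at 7°.
I₂ = I₁ cos²(67° − 7°) = 0.5 I₀ · cos²(60°) = 0.125 I₀.
I₃ = I₂ cos²(101° − 67°) = 0.125 I₀ · cos²(34°) = 0.08591 I₀.
That is 8.591% of the incident intensity.

≈ 8.59%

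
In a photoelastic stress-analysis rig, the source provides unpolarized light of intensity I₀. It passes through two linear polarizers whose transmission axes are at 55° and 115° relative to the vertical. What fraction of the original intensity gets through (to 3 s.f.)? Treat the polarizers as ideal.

≈ 0.125 I₀

Unpolarized light through the first polarizer → I₁ = ½ I₀, now polarized at 55°.
I₂ = I₁ cos²(115° − 55°) = 0.5 I₀ · cos²(60°) = 0.125 I₀.
Transmitted fraction = 0.125.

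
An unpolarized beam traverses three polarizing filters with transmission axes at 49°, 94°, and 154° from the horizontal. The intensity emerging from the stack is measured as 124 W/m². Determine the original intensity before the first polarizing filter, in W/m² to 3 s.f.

I₀ ≈ 1980 W/m²

Unpolarized light through the first polarizer → I₁ = ½ I₀, now polarized at 49°.
I₂ = I₁ cos²(94° − 49°) = 0.5 I₀ · cos²(45°) = 0.25 I₀.
I₃ = I₂ cos²(154° − 94°) = 0.25 I₀ · cos²(60°) = 0.0625 I₀.
So 124 W/m² = 0.0625 I₀, giving I₀ = 124/0.0625 = 1984 W/m².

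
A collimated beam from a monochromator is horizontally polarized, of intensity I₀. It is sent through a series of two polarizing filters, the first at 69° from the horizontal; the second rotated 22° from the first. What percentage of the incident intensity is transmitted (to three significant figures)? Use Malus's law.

≈ 11.0%

By Malus's law, I₁ = I₀ cos²(69° − 0°) = I₀ cos²(69°) = 0.1284 I₀.
I₂ = I₁ cos²(22°) = 0.1284 · 0.8597 I₀ = 0.1104 I₀.
That is 11.04% of the incident intensity.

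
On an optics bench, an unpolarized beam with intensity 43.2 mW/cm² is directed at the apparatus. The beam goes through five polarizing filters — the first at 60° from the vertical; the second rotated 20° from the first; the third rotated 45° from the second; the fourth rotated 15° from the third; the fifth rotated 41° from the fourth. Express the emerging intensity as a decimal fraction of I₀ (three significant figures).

Unpolarized light through the first polarizer → I₁ = 43.2 mW/cm²/2 = 21.6 mW/cm², polarized at 60°.
I₂ = I₁ · cos²(20°) = 21.6 · 0.883 = 19.07 mW/cm².
I₃ = I₂ · cos²(45°) = 19.07 · 0.5 = 9.537 mW/cm².
I₄ = I₃ · cos²(15°) = 9.537 · 0.933 = 8.898 mW/cm².
I₅ = I₄ · cos²(41°) = 8.898 · 0.5696 = 5.068 mW/cm².
Transmitted fraction = 0.1173.

I/I₀ ≈ 0.117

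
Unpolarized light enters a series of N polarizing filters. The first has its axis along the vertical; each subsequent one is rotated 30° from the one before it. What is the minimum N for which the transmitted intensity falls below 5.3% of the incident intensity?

N = 9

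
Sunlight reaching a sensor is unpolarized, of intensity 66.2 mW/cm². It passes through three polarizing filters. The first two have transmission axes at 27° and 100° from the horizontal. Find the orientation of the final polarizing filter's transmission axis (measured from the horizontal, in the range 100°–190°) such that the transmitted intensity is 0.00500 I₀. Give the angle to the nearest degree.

Unpolarized light through the first polarizer → I₁ = ½ I₀, now polarized at 27°.
I₂ = I₁ cos²(100° − 27°) = 0.5 I₀ · cos²(73°) = 0.04274 I₀.
Need I₃/I₀ = 0.005, so cos²(θ − 100°) = 0.005 / 0.04274 = 0.117.
θ − 100° = arccos(√0.117) = 70.0°, giving θ ≈ 100 + 70.0 = 170.0°.

θ ≈ 170°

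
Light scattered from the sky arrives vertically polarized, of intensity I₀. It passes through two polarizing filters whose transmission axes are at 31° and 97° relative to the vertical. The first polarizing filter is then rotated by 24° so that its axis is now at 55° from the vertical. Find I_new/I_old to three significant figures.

I_new/I_old ≈ 1.49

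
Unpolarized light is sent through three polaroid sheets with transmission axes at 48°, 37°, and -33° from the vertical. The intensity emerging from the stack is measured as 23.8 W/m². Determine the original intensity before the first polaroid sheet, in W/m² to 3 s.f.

Unpolarized light through the first polarizer → I₁ = ½ I₀, now polarized at 48°.
I₂ = I₁ cos²(37° − 48°) = 0.5 I₀ · cos²(11°) = 0.4818 I₀.
I₃ = I₂ cos²(-33° − 37°) = 0.4818 I₀ · cos²(70°) = 0.05636 I₀.
So 23.8 W/m² = 0.05636 I₀, giving I₀ = 23.8/0.05636 = 422.3 W/m².

I₀ ≈ 422 W/m²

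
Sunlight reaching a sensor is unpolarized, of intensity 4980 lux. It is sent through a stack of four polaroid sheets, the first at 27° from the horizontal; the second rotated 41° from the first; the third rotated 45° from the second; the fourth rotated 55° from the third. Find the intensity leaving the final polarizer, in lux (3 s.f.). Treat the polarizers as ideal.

I ≈ 233 lux

Unpolarized light through the first polarizer → I₁ = 4980 lux/2 = 2490 lux, polarized at 27°.
I₂ = I₁ · cos²(41°) = 2490 · 0.5696 = 1418 lux.
I₃ = I₂ · cos²(45°) = 1418 · 0.5 = 709.1 lux.
I₄ = I₃ · cos²(55°) = 709.1 · 0.329 = 233.3 lux.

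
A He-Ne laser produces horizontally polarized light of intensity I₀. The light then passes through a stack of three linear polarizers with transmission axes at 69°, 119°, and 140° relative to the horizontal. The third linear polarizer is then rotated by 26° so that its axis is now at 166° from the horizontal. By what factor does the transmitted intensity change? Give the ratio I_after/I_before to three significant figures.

I_new/I_old ≈ 0.534

Before rotation:
By Malus's law, I₁ = I₀ cos²(69° − 0°) = I₀ cos²(69°) = 0.1284 I₀.
I₂ = I₁ cos²(119° − 69°) = 0.1284 I₀ · cos²(50°) = 0.05306 I₀.
I₃ = I₂ cos²(140° − 119°) = 0.05306 I₀ · cos²(21°) = 0.04625 I₀.
After rotation:
I₁ = I₀ cos²(69° − 0°) = I₀ cos²(69°) = 0.1284 I₀.
I₂ = I₁ cos²(119° − 69°) = 0.1284 I₀ · cos²(50°) = 0.05306 I₀.
I₃ = I₂ cos²(166° − 119°) = 0.05306 I₀ · cos²(47°) = 0.02468 I₀.
Ratio = 0.02468 / 0.04625 = 0.5337.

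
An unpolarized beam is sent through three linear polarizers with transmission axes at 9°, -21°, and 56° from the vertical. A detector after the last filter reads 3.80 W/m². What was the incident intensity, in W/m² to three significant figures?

Unpolarized light through the first polarizer → I₁ = ½ I₀, now polarized at 9°.
I₂ = I₁ cos²(-21° − 9°) = 0.5 I₀ · cos²(30°) = 0.375 I₀.
I₃ = I₂ cos²(56° + 21°) = 0.375 I₀ · cos²(77°) = 0.01898 I₀.
So 3.80 W/m² = 0.01898 I₀, giving I₀ = 3.80/0.01898 = 200.3 W/m².

I₀ ≈ 200 W/m²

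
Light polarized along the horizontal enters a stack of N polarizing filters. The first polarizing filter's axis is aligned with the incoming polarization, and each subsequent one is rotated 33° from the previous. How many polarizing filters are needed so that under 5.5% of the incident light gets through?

N = 10

First polarizer is aligned with the polarization: full transmission.
Each further stage multiplies by cos²(33°) = 0.7034.
After N polarizers: T = 0.7034^(N−1). Require T < 0.055 ⇒ N−1 > ln(0.055)/ln(0.7034) = 8.24, so N−1 ≥ 9 and N = 10.
Check: N=10 gives T = 0.04214 < 0.055; N=9 gives T = 0.0599.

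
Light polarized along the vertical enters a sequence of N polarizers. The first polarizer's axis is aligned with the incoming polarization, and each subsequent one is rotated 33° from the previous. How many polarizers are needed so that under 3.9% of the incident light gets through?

First polarizer is aligned with the polarization: full transmission.
Each further stage multiplies by cos²(33°) = 0.7034.
After N polarizers: T = 0.7034^(N−1). Require T < 0.039 ⇒ N−1 > ln(0.039)/ln(0.7034) = 9.22, so N−1 ≥ 10 and N = 11.
Check: N=11 gives T = 0.02964 < 0.039; N=10 gives T = 0.04214.

N = 11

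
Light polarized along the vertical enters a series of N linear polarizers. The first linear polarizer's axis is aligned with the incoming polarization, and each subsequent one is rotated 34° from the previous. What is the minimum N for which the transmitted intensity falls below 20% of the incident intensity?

N = 6

First polarizer is aligned with the polarization: full transmission.
Each further stage multiplies by cos²(34°) = 0.6873.
After N polarizers: T = 0.6873^(N−1). Require T < 0.20 ⇒ N−1 > ln(0.20)/ln(0.6873) = 4.29, so N−1 ≥ 5 and N = 6.
Check: N=6 gives T = 0.1534 < 0.20; N=5 gives T = 0.2231.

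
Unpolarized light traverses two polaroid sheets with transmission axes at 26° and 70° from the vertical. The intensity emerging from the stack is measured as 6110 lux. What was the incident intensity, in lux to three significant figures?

Unpolarized light through the first polarizer → I₁ = ½ I₀, now polarized at 26°.
I₂ = I₁ cos²(70° − 26°) = 0.5 I₀ · cos²(44°) = 0.2587 I₀.
So 6110 lux = 0.2587 I₀, giving I₀ = 6110/0.2587 = 2.362e+04 lux.

I₀ ≈ 2.36e4 lux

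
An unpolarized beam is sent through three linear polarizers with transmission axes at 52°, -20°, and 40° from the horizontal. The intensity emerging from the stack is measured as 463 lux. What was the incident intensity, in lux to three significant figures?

Unpolarized light through the first polarizer → I₁ = ½ I₀, now polarized at 52°.
I₂ = I₁ cos²(-20° − 52°) = 0.5 I₀ · cos²(72°) = 0.04775 I₀.
I₃ = I₂ cos²(40° + 20°) = 0.04775 I₀ · cos²(60°) = 0.01194 I₀.
So 463 lux = 0.01194 I₀, giving I₀ = 463/0.01194 = 3.879e+04 lux.

I₀ ≈ 3.88e4 lux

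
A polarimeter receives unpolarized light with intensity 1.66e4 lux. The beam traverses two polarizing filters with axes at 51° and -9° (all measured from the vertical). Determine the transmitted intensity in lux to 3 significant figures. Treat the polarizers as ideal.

I ≈ 2080 lux

Unpolarized light through the first polarizer → I₁ = 1.66e4 lux/2 = 8300 lux, polarized at 51°.
I₂ = I₁ · cos²(60°) = 8300 · 0.25 = 2075 lux.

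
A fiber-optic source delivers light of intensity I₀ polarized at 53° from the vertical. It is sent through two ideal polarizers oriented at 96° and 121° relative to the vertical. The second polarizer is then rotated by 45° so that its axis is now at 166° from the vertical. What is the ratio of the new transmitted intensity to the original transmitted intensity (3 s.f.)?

Before rotation:
By Malus's law, I₁ = I₀ cos²(96° − 53°) = I₀ cos²(43°) = 0.5349 I₀.
I₂ = I₁ cos²(121° − 96°) = 0.5349 I₀ · cos²(25°) = 0.4393 I₀.
After rotation:
I₁ = I₀ cos²(96° − 53°) = I₀ cos²(43°) = 0.5349 I₀.
I₂ = I₁ cos²(166° − 96°) = 0.5349 I₀ · cos²(70°) = 0.06257 I₀.
Ratio = 0.06257 / 0.4393 = 0.1424.

I_new/I_old ≈ 0.142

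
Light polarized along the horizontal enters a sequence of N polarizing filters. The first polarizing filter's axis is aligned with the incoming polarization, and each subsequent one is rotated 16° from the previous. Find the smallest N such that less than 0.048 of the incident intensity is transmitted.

N = 40

First polarizer is aligned with the polarization: full transmission.
Each further stage multiplies by cos²(16°) = 0.924.
After N polarizers: T = 0.924^(N−1). Require T < 0.048 ⇒ N−1 > ln(0.048)/ln(0.924) = 38.43, so N−1 ≥ 39 and N = 40.
Check: N=40 gives T = 0.04588 < 0.048; N=39 gives T = 0.04966.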